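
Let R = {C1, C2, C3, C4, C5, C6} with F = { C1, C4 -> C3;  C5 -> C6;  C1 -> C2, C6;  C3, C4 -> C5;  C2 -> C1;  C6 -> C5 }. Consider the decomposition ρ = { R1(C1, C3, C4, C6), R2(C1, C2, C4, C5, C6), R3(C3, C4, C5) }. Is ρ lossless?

Yes

Chase test. Columns are C1, C2, C3, C4, C5, C6; row i has aⱼ where attribute j ∈ Ri, else bᵢⱼ.
Initial tableau (one row per fragment):
  row 1: a1 b12 a3 a4 b15 a6
  row 2: a1 a2 b23 a4 a5 a6
  row 3: b31 b32 a3 a4 a5 b36
Rows 1 and 2 agree on C1, C4; apply C1, C4→C3 and equate their C3 entries.
Rows 2 and 3 agree on C5; apply C5→C6 and equate their C6 entries.
Rows 1 and 2 agree on C1; apply C1→C2, C6 and equate their C2, C6 entries.
Rows 1 and 2 agree on C3, C4; apply C3, C4→C5 and equate their C5 entries.
Row 1 is now all distinguished symbols — the join is lossless.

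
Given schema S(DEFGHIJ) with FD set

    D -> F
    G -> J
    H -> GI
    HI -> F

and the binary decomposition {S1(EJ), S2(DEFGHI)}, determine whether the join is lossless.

No

Common attributes: S1 ∩ S2 = {E}.
No dependency enlarges {E}, so (E)⁺ = {E}.
The closure contains neither all of S1 = {EJ} nor all of S2 = {DEFGHI}, so the common attributes are not a superkey of either fragment. The join is lossy.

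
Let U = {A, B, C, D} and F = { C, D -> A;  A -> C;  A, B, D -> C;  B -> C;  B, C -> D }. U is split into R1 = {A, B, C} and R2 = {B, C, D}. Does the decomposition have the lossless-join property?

Yes

Common attributes: R1 ∩ R2 = {B, C}.
Closure of {B, C}: B, C → D applies, adding D; C, D → A applies, adding A. So (B, C)⁺ = {A, B, C, D}.
This closure contains every attribute of R1, so R1 ∩ R2 → R1. The join is lossless.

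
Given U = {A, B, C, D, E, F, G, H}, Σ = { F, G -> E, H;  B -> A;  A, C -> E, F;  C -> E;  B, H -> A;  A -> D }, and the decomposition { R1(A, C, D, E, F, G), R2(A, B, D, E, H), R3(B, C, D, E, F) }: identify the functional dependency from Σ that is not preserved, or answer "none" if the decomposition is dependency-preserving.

F, G -> E, H

Check F, G → E, H: no single fragment contains all of {E, F, G, H}, and the restricted closure of {F, G} across the fragments never reaches {E, H}.
B → A is preserved.
A, C → E, F is preserved.
C → E is preserved.
B, H → A is preserved.
A → D is preserved.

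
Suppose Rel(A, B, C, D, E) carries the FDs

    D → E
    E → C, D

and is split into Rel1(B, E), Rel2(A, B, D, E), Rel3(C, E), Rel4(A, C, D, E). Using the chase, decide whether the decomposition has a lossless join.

Chase test. Columns are A, B, C, D, E; row i has aⱼ where attribute j ∈ Reli, else bᵢⱼ.
Initial tableau (one row per fragment):
  row 1: b11 a2 b13 b14 a5
  row 2: a1 a2 b23 a4 a5
  row 3: b31 b32 a3 b34 a5
  row 4: a1 b42 a3 a4 a5
Rows 1 and 2 agree on E; apply E→C, D and equate their C, D entries.
Rows 1 and 3 agree on E; apply E→C, D and equate their C, D entries.
Row 2 is now all distinguished symbols — the join is lossless.

Yes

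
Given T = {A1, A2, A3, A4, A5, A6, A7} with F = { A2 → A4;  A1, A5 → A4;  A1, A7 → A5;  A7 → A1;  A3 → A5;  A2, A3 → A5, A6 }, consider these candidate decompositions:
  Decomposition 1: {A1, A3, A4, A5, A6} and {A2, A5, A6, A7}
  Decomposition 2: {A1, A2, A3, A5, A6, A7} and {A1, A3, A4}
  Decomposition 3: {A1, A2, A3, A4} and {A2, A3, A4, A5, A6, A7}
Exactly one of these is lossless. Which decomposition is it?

Decomposition 1: common = {A5, A6}, closure = {A5, A6} → lossy.
Decomposition 2: common = {A1, A3}, closure = {A1, A3, A4, A5} → lossless.
Decomposition 3: common = {A2, A3, A4}, closure = {A2, A3, A4, A5, A6} → lossy.

Decomposition 2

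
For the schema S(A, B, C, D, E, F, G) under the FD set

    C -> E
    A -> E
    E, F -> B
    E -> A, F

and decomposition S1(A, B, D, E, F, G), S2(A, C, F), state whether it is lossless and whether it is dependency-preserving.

lossy but dependency-preserving

Lossless test: (A, F)⁺ = {A, B, E, F}, which is a superkey of neither fragment — lossy.
Dependency preservation: C → E is not contained in any single fragment, but the restricted closure of its left-hand side across the fragments still reaches the right-hand side; the remaining FDs each lie inside some fragment. All dependencies are preserved.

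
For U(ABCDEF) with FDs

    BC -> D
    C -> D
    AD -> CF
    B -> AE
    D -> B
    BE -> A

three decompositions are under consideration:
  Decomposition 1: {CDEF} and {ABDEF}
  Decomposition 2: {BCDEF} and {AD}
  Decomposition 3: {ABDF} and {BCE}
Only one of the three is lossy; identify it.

Decomposition 3

Decomposition 1: common = {DEF}, closure = {ABCDEF} → lossless.
Decomposition 2: common = {D}, closure = {ABCDEF} → lossless.
Decomposition 3: common = {B}, closure = {ABE} → lossy.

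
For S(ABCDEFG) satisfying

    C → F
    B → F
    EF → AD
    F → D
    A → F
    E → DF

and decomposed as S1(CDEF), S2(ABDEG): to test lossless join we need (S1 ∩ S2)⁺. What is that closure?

S1 ∩ S2 = {DE}.
E → DF applies, adding F
EF → AD applies, adding A
Closure: {ADEF}.

ADEF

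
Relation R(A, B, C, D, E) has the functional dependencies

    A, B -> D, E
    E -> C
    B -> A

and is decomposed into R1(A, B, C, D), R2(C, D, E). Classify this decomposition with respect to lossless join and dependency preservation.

Lossless test: (C, D)⁺ = {C, D}, which is a superkey of neither fragment — lossy.
Dependency preservation: the restricted closure of {A, B} across the fragments never reaches {D, E}, so A, B → D, E cannot be enforced without a join — not preserved.

lossy and not dependency-preserving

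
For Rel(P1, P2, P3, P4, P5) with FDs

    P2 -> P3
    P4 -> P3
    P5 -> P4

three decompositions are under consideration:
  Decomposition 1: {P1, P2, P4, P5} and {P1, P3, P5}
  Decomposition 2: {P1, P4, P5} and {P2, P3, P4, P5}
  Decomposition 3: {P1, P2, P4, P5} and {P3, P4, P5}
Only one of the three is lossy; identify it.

Decomposition 2

Decomposition 1: common = {P1, P5}, closure = {P1, P3, P4, P5} → lossless.
Decomposition 2: common = {P4, P5}, closure = {P3, P4, P5} → lossy.
Decomposition 3: common = {P4, P5}, closure = {P3, P4, P5} → lossless.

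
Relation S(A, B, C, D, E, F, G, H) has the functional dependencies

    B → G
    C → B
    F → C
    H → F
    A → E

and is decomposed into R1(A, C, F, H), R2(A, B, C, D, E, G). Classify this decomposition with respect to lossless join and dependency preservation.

lossy but dependency-preserving

Lossless test: (A, C)⁺ = {A, B, C, E, G}, which is a superkey of neither fragment — lossy.
Dependency preservation: every FD's attributes lie within a single fragment, so each can be enforced locally — preserved.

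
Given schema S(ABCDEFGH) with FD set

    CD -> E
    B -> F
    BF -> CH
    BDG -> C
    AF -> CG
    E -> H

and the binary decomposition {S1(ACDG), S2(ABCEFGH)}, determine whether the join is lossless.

No

Common attributes: S1 ∩ S2 = {ACG}.
No dependency enlarges {ACG}, so (ACG)⁺ = {ACG}.
The closure contains neither all of S1 = {ACDG} nor all of S2 = {ABCEFGH}, so the common attributes are not a superkey of either fragment. The join is lossy.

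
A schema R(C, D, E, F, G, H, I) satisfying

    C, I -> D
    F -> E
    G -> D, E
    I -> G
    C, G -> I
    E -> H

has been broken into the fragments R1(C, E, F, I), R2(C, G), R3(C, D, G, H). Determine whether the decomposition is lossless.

Chase test. Columns are C, D, E, F, G, H, I; row i has aⱼ where attribute j ∈ Ri, else bᵢⱼ.
Initial tableau (one row per fragment):
  row 1: a1 b12 a3 a4 b15 b16 a7
  row 2: a1 b22 b23 b24 a5 b26 b27
  row 3: a1 a2 b33 b34 a5 a6 b37
Rows 2 and 3 agree on G; apply G→D, E and equate their D, E entries.
Rows 2 and 3 agree on C, G; apply C, G→I and equate their I entries.
Rows 2 and 3 agree on E; apply E→H and equate their H entries.
No row becomes fully distinguished — the join is lossy.

No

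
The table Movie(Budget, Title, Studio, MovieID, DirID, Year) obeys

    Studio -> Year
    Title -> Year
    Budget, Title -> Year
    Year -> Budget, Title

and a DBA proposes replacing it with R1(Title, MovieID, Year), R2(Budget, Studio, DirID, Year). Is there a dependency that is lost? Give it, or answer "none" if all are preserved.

none

Studio → Year lies within R2.
Title → Year lies within R1.
Budget, Title → Year: restricted closure across fragments reaches Year.
Year → Budget, Title: restricted closure across fragments reaches Budget, Title.
Every dependency is enforceable on the fragments, so the decomposition is dependency-preserving.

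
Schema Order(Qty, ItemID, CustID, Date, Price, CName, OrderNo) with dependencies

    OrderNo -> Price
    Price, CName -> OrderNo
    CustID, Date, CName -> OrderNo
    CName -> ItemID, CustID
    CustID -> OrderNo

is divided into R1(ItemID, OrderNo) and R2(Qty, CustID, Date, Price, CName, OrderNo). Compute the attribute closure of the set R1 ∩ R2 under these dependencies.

R1 ∩ R2 = {OrderNo}.
OrderNo → Price applies, adding Price
Closure: {Price, OrderNo}.

Price, OrderNo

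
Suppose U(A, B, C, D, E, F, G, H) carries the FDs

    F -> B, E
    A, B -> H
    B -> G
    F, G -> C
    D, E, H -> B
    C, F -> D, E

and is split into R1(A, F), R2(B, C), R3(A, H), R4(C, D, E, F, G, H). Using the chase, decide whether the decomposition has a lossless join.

Chase test. Columns are A, B, C, D, E, F, G, H; row i has aⱼ where attribute j ∈ Ri, else bᵢⱼ.
Initial tableau (one row per fragment):
  row 1: a1 b12 b13 b14 b15 a6 b17 b18
  row 2: b21 a2 a3 b24 b25 b26 b27 b28
  row 3: a1 b32 b33 b34 b35 b36 b37 a8
  row 4: b41 b42 a3 a4 a5 a6 a7 a8
Rows 1 and 4 agree on F; apply F→B, E and equate their B, E entries.
Rows 1 and 4 agree on B; apply B→G and equate their G entries.
Rows 1 and 4 agree on F, G; apply F, G→C and equate their C entries.
Rows 1 and 4 agree on C, F; apply C, F→D, E and equate their D, E entries.
No row becomes fully distinguished — the join is lossy.

No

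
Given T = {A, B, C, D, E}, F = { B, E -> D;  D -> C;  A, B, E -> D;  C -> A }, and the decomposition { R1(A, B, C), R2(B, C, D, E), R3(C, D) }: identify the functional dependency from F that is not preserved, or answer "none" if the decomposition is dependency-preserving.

B, E → D lies within R2.
D → C lies within R2.
A, B, E → D: restricted closure across fragments reaches D.
C → A lies within R1.
Every dependency is enforceable on the fragments, so the decomposition is dependency-preserving.

none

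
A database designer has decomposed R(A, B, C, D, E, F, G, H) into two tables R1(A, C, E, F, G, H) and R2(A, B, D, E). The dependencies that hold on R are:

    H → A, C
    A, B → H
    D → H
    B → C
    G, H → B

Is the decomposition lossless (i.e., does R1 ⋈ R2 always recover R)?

No

Common attributes: R1 ∩ R2 = {A, E}.
No dependency enlarges {A, E}, so (A, E)⁺ = {A, E}.
The closure contains neither all of R1 = {A, C, E, F, G, H} nor all of R2 = {A, B, D, E}, so the common attributes are not a superkey of either fragment. The join is lossy.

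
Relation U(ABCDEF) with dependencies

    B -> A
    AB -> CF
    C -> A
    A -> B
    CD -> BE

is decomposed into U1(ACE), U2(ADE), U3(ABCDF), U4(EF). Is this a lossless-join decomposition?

Yes

Chase test. Columns are ABCDEF; row i has aⱼ where attribute j ∈ Ui, else bᵢⱼ.
Initial tableau (one row per fragment):
  row 1: a1 b12 a3 b14 a5 b16
  row 2: a1 b22 b23 a4 a5 b26
  row 3: a1 a2 a3 a4 b35 a6
  row 4: b41 b42 b43 b44 a5 a6
Rows 1 and 2 agree on A; apply A→B and equate their B entries.
Rows 1 and 3 agree on A; apply A→B and equate their B entries.
Rows 1 and 2 agree on AB; apply AB→CF and equate their CF entries.
Rows 1 and 3 agree on AB; apply AB→CF and equate their CF entries.
Rows 2 and 3 agree on CD; apply CD→BE and equate their BE entries.
Row 2 is now all distinguished symbols — the join is lossless.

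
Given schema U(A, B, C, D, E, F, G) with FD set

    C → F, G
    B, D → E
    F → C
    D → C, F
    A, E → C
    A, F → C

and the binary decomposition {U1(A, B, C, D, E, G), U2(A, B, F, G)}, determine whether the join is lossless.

No

Common attributes: U1 ∩ U2 = {A, B, G}.
No dependency enlarges {A, B, G}, so (A, B, G)⁺ = {A, B, G}.
The closure contains neither all of U1 = {A, B, C, D, E, G} nor all of U2 = {A, B, F, G}, so the common attributes are not a superkey of either fragment. The join is lossy.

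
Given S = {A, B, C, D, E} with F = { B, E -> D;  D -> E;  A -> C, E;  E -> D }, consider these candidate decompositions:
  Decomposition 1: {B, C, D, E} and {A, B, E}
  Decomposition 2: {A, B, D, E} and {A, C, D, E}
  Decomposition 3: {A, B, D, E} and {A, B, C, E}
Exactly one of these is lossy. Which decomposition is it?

Decomposition 1

Decomposition 1: common = {B, E}, closure = {B, D, E} → lossy.
Decomposition 2: common = {A, D, E}, closure = {A, C, D, E} → lossless.
Decomposition 3: common = {A, B, E}, closure = {A, B, C, D, E} → lossless.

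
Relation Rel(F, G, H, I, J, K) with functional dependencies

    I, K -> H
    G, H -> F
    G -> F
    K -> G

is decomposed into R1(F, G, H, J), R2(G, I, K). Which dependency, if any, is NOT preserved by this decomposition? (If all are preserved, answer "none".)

I, K -> H

Check I, K → H: no single fragment contains all of {H, I, K}, and the restricted closure of {I, K} across the fragments never reaches {H}.
G, H → F is preserved.
G → F is preserved.
K → G is preserved.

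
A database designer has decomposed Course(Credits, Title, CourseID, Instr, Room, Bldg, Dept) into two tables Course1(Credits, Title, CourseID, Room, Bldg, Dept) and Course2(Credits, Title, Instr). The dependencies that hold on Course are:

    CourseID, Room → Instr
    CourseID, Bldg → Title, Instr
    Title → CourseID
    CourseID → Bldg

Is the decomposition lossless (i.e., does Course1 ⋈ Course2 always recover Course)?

Common attributes: Course1 ∩ Course2 = {Credits, Title}.
Closure of {Credits, Title}: Title → CourseID applies, adding CourseID; CourseID → Bldg applies, adding Bldg; CourseID, Bldg → Title, Instr applies, adding Instr. So (Credits, Title)⁺ = {Credits, Title, CourseID, Instr, Bldg}.
This closure contains every attribute of Course2, so Course1 ∩ Course2 → Course2. The join is lossless.

Yes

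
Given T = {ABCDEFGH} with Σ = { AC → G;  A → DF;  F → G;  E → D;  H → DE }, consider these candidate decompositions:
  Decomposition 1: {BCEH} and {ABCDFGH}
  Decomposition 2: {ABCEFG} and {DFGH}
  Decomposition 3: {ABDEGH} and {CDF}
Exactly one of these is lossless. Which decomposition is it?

Decomposition 1: common = {BCH}, closure = {BCDEH} → lossless.
Decomposition 2: common = {FG}, closure = {FG} → lossy.
Decomposition 3: common = {D}, closure = {D} → lossy.

Decomposition 1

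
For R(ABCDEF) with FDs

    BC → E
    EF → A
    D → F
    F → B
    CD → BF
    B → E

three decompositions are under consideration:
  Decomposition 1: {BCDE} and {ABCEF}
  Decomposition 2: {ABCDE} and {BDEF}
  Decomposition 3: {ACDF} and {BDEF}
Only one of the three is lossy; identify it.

Decomposition 1: common = {BCE}, closure = {BCE} → lossy.
Decomposition 2: common = {BDE}, closure = {ABDEF} → lossless.
Decomposition 3: common = {DF}, closure = {ABDEF} → lossless.

Decomposition 1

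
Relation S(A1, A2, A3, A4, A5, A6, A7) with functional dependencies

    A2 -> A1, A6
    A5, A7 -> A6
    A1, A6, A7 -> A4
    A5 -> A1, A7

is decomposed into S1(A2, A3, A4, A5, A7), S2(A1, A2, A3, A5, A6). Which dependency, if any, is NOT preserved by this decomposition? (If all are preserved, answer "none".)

A1, A6, A7 -> A4

Check A1, A6, A7 → A4: no single fragment contains all of {A1, A4, A6, A7}, and the restricted closure of {A1, A6, A7} across the fragments never reaches {A4}.
A2 → A1, A6 is preserved.
A5, A7 → A6 is preserved.
A5 → A1, A7 is preserved.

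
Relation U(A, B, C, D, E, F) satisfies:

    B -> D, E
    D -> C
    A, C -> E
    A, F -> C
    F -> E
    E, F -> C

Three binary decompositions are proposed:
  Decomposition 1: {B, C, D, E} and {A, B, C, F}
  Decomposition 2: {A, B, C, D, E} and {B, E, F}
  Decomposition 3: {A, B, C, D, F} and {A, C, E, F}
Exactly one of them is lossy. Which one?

Decomposition 1: common = {B, C}, closure = {B, C, D, E} → lossless.
Decomposition 2: common = {B, E}, closure = {B, C, D, E} → lossy.
Decomposition 3: common = {A, C, F}, closure = {A, C, E, F} → lossless.

Decomposition 2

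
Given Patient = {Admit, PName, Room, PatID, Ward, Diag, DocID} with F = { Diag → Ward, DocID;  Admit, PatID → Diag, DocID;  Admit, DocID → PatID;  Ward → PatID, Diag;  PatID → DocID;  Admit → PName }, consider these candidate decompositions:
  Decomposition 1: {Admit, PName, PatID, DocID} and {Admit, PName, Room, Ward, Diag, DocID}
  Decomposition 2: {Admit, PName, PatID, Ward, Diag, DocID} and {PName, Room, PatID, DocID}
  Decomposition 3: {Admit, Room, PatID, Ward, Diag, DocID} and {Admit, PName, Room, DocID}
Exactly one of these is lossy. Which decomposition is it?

Decomposition 1: common = {Admit, PName, DocID}, closure = {Admit, PName, PatID, Ward, Diag, DocID} → lossless.
Decomposition 2: common = {PName, PatID, DocID}, closure = {PName, PatID, DocID} → lossy.
Decomposition 3: common = {Admit, Room, DocID}, closure = {Admit, PName, Room, PatID, Ward, Diag, DocID} → lossless.

Decomposition 2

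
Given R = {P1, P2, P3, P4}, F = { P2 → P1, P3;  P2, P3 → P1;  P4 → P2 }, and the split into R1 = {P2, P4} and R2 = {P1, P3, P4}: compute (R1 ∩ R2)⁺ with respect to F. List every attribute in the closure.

R1 ∩ R2 = {P4}.
P4 → P2 applies, adding P2
P2 → P1, P3 applies, adding P1, P3
Closure: {P1, P2, P3, P4}.

P1, P2, P3, P4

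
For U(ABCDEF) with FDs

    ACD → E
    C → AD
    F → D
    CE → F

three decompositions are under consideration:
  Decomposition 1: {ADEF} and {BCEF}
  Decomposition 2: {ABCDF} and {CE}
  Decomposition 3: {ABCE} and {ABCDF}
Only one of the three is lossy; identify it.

Decomposition 1: common = {EF}, closure = {DEF} → lossy.
Decomposition 2: common = {C}, closure = {ACDEF} → lossless.
Decomposition 3: common = {ABC}, closure = {ABCDEF} → lossless.

Decomposition 1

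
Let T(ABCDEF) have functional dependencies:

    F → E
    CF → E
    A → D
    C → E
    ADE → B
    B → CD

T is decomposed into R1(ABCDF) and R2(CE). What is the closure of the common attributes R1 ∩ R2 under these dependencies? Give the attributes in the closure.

CE

R1 ∩ R2 = {C}.
C → E applies, adding E
Closure: {CE}.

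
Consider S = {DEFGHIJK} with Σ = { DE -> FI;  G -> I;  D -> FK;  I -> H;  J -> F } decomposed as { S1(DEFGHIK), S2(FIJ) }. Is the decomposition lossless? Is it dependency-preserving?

Lossless test: (FI)⁺ = {FHI}, which is a superkey of neither fragment — lossy.
Dependency preservation: every FD's attributes lie within a single fragment, so each can be enforced locally — preserved.

lossy but dependency-preserving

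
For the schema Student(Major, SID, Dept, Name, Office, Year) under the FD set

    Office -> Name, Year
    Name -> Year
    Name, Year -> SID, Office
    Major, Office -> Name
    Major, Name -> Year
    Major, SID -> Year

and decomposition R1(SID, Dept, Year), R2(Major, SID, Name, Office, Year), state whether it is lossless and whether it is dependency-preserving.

Lossless test: (SID, Year)⁺ = {SID, Year}, which is a superkey of neither fragment — lossy.
Dependency preservation: every FD's attributes lie within a single fragment, so each can be enforced locally — preserved.

lossy but dependency-preserving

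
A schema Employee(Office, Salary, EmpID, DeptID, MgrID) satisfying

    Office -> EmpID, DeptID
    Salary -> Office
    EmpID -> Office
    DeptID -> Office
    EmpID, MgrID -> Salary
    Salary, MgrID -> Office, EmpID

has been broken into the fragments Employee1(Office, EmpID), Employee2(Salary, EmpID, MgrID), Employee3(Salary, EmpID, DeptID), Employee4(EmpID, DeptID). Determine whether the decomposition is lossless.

Chase test. Columns are Office, Salary, EmpID, DeptID, MgrID; row i has aⱼ where attribute j ∈ Employeei, else bᵢⱼ.
Initial tableau (one row per fragment):
  row 1: a1 b12 a3 b14 b15
  row 2: b21 a2 a3 b24 a5
  row 3: b31 a2 a3 a4 b35
  row 4: b41 b42 a3 a4 b45
Rows 2 and 3 agree on Salary; apply Salary→Office and equate their Office entries.
Rows 1 and 2 agree on EmpID; apply EmpID→Office and equate their Office entries.
Rows 1 and 4 agree on EmpID; apply EmpID→Office and equate their Office entries.
Rows 1 and 2 agree on Office; apply Office→EmpID, DeptID and equate their EmpID, DeptID entries.
Rows 1 and 3 agree on Office; apply Office→EmpID, DeptID and equate their EmpID, DeptID entries.
Row 2 is now all distinguished symbols — the join is lossless.

Yes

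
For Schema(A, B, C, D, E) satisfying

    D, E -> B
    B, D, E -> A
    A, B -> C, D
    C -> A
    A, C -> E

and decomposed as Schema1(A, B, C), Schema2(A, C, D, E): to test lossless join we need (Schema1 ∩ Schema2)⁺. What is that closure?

Schema1 ∩ Schema2 = {A, C}.
A, C → E applies, adding E
Closure: {A, C, E}.

A, C, E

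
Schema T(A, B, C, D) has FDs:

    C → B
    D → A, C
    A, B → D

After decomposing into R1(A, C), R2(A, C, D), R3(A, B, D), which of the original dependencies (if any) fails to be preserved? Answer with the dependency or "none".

Check C → B: no single fragment contains all of {B, C}, and the restricted closure of {C} across the fragments never reaches {B}.
D → A, C is preserved.
A, B → D is preserved.

C → B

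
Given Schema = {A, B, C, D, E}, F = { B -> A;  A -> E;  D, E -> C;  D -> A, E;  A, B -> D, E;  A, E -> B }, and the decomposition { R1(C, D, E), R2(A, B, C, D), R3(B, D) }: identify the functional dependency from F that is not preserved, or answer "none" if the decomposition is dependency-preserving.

none

B → A lies within R2.
A → E: restricted closure across fragments reaches E.
D, E → C lies within R1.
D → A, E: restricted closure across fragments reaches A, E.
A, B → D, E: restricted closure across fragments reaches D, E.
A, E → B: restricted closure across fragments reaches B.
Every dependency is enforceable on the fragments, so the decomposition is dependency-preserving.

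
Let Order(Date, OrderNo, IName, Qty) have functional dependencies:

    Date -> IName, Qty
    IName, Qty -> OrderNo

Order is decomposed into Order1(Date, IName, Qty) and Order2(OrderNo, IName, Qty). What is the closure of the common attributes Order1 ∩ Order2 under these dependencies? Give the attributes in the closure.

OrderNo, IName, Qty

Order1 ∩ Order2 = {IName, Qty}.
IName, Qty → OrderNo applies, adding OrderNo
Closure: {OrderNo, IName, Qty}.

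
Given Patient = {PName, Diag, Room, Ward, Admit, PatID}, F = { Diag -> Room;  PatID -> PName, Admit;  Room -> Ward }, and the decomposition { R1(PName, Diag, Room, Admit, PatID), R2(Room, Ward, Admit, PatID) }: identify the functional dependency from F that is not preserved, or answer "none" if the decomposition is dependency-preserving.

none

Diag → Room lies within R1.
PatID → PName, Admit lies within R1.
Room → Ward lies within R2.
Every dependency is enforceable on the fragments, so the decomposition is dependency-preserving.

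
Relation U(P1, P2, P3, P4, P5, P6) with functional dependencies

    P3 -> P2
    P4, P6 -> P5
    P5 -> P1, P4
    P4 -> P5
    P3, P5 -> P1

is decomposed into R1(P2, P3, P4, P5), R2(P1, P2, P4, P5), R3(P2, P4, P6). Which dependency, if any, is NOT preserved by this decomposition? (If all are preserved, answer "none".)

none

P3 → P2 lies within R1.
P4, P6 → P5: restricted closure across fragments reaches P5.
P5 → P1, P4 lies within R2.
P4 → P5 lies within R1.
P3, P5 → P1: restricted closure across fragments reaches P1.
Every dependency is enforceable on the fragments, so the decomposition is dependency-preserving.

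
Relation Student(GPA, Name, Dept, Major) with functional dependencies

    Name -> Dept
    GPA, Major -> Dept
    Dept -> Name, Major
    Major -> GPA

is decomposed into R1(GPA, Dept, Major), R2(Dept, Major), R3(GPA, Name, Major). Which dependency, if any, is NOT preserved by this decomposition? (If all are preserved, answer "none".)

none

Name → Dept: restricted closure across fragments reaches Dept.
GPA, Major → Dept lies within R1.
Dept → Name, Major: restricted closure across fragments reaches Name, Major.
Major → GPA lies within R1.
Every dependency is enforceable on the fragments, so the decomposition is dependency-preserving.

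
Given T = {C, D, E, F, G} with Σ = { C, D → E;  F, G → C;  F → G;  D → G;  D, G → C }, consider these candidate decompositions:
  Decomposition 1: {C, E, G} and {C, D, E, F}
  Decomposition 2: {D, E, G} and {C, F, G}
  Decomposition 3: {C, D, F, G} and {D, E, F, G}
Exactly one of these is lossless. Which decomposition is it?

Decomposition 3

Decomposition 1: common = {C, E}, closure = {C, E} → lossy.
Decomposition 2: common = {G}, closure = {G} → lossy.
Decomposition 3: common = {D, F, G}, closure = {C, D, E, F, G} → lossless.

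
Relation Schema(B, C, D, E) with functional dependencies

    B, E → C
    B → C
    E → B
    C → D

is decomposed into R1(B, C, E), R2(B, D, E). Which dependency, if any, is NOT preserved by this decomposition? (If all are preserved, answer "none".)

C → D

Check C → D: no single fragment contains all of {C, D}, and the restricted closure of {C} across the fragments never reaches {D}.
B, E → C is preserved.
B → C is preserved.
E → B is preserved.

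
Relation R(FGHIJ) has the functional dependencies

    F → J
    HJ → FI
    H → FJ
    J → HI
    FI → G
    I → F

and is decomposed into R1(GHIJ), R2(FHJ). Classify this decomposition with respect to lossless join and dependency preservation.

lossless and dependency-preserving

Lossless test: (HJ)⁺ = {FGHIJ}, which contains all of one fragment — lossless.
Dependency preservation: HJ → FI; FI → G; I → F are not contained in any single fragment, but the restricted closure of each left-hand side across the fragments still reaches the right-hand side; the remaining FDs each lie inside some fragment. All dependencies are preserved.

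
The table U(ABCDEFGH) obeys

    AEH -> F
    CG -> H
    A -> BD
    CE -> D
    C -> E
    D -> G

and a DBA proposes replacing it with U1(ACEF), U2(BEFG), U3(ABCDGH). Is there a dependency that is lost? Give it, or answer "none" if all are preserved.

Check AEH → F: no single fragment contains all of {AEFH}, and the restricted closure of {AEH} across the fragments never reaches {F}.
CG → H is preserved.
A → BD is preserved.
CE → D is preserved.
C → E is preserved.
D → G is preserved.

AEH -> F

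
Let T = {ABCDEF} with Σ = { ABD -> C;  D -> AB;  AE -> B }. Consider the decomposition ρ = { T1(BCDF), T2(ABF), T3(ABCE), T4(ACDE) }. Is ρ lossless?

No

Chase test. Columns are ABCDEF; row i has aⱼ where attribute j ∈ Ti, else bᵢⱼ.
Initial tableau (one row per fragment):
  row 1: b11 a2 a3 a4 b15 a6
  row 2: a1 a2 b23 b24 b25 a6
  row 3: a1 a2 a3 b34 a5 b36
  row 4: a1 b42 a3 a4 a5 b46
Rows 1 and 4 agree on D; apply D→AB and equate their AB entries.
No row becomes fully distinguished — the join is lossy.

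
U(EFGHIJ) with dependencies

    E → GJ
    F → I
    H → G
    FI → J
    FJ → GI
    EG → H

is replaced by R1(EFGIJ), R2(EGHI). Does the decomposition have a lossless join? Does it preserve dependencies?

lossless and dependency-preserving

Lossless test: (EGI)⁺ = {EGHIJ}, which contains all of one fragment — lossless.
Dependency preservation: every FD's attributes lie within a single fragment, so each can be enforced locally — preserved.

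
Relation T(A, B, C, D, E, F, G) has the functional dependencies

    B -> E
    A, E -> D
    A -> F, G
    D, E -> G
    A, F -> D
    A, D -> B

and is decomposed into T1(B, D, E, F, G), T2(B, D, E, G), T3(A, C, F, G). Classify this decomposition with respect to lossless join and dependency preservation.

Lossless test (chase): applying each FD to every pair of rows produces no changes in the tableau, so no row becomes fully distinguished — the join is lossy.
Dependency preservation: the restricted closure of {A, E} across the fragments never reaches {D}, so A, E → D cannot be enforced without a join — not preserved.

lossy and not dependency-preserving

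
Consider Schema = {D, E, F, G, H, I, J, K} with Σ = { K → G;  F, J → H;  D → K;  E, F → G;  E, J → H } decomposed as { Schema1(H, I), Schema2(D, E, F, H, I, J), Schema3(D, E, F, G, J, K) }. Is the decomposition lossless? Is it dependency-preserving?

lossless and dependency-preserving

Lossless test (chase): Rows 2 and 3 agree on F, J; apply F, J→H and equate their H entries. Rows 2 and 3 agree on D; apply D→K and equate their K entries. Rows 2 and 3 agree on E, F; apply E, F→G and equate their G entries. Row 2 is now all distinguished symbols — the join is lossless.
Dependency preservation: every FD's attributes lie within a single fragment, so each can be enforced locally — preserved.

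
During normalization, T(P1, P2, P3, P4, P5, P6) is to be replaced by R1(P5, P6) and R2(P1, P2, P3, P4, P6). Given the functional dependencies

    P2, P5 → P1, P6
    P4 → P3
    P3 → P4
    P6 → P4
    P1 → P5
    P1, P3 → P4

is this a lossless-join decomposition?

No

Common attributes: R1 ∩ R2 = {P6}.
Closure of {P6}: P6 → P4 applies, adding P4; P4 → P3 applies, adding P3. So (P6)⁺ = {P3, P4, P6}.
The closure contains neither all of R1 = {P5, P6} nor all of R2 = {P1, P2, P3, P4, P6}, so the common attributes are not a superkey of either fragment. The join is lossy.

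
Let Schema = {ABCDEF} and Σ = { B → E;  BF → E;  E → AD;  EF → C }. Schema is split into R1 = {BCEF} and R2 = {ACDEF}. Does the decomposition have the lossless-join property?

Yes

Common attributes: R1 ∩ R2 = {CEF}.
Closure of {CEF}: E → AD applies, adding AD. So (CEF)⁺ = {ACDEF}.
This closure contains every attribute of R2, so R1 ∩ R2 → R2. The join is lossless.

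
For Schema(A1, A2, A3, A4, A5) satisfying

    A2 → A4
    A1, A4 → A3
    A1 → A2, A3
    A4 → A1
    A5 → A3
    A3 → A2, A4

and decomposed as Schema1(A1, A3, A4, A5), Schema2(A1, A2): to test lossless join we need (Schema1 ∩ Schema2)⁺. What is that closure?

Schema1 ∩ Schema2 = {A1}.
A1 → A2, A3 applies, adding A2, A3
A3 → A2, A4 applies, adding A4
Closure: {A1, A2, A3, A4}.

A1, A2, A3, A4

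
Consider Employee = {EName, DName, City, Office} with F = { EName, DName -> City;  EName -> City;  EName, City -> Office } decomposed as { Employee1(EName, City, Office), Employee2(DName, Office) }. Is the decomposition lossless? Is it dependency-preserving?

lossy but dependency-preserving

Lossless test: (Office)⁺ = {Office}, which is a superkey of neither fragment — lossy.
Dependency preservation: EName, DName → City is not contained in any single fragment, but the restricted closure of its left-hand side across the fragments still reaches the right-hand side; the remaining FDs each lie inside some fragment. All dependencies are preserved.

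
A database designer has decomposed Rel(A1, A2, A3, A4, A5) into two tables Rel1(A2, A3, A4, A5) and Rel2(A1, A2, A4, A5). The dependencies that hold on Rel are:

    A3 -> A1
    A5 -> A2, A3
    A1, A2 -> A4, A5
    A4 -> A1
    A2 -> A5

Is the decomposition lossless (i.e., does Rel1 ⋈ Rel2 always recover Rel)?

Yes

Common attributes: Rel1 ∩ Rel2 = {A2, A4, A5}.
Closure of {A2, A4, A5}: A5 → A2, A3 applies, adding A3; A4 → A1 applies, adding A1. So (A2, A4, A5)⁺ = {A1, A2, A3, A4, A5}.
This closure contains every attribute of Rel1, so Rel1 ∩ Rel2 → Rel1. The join is lossless.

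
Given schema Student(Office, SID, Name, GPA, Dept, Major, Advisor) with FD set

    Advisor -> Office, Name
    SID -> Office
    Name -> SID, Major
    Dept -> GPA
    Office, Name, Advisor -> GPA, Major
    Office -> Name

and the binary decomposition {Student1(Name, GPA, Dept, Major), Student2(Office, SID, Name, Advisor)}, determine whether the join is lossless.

Common attributes: Student1 ∩ Student2 = {Name}.
Closure of {Name}: Name → SID, Major applies, adding SID, Major; SID → Office applies, adding Office. So (Name)⁺ = {Office, SID, Name, Major}.
The closure contains neither all of Student1 = {Name, GPA, Dept, Major} nor all of Student2 = {Office, SID, Name, Advisor}, so the common attributes are not a superkey of either fragment. The join is lossy.

No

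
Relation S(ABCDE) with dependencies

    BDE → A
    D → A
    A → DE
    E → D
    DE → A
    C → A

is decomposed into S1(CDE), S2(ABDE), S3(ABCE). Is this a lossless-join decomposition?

Chase test. Columns are ABCDE; row i has aⱼ where attribute j ∈ Si, else bᵢⱼ.
Initial tableau (one row per fragment):
  row 1: b11 b12 a3 a4 a5
  row 2: a1 a2 b23 a4 a5
  row 3: a1 a2 a3 b34 a5
Rows 1 and 2 agree on D; apply D→A and equate their A entries.
Rows 1 and 3 agree on A; apply A→DE and equate their DE entries.
Row 3 is now all distinguished symbols — the join is lossless.

Yes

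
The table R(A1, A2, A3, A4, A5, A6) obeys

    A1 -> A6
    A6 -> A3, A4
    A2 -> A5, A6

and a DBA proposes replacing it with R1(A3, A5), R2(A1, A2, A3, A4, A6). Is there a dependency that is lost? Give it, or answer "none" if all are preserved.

Check A2 → A5, A6: no single fragment contains all of {A2, A5, A6}, and the restricted closure of {A2} across the fragments never reaches {A5, A6}.
A1 → A6 is preserved.
A6 → A3, A4 is preserved.

A2 -> A5, A6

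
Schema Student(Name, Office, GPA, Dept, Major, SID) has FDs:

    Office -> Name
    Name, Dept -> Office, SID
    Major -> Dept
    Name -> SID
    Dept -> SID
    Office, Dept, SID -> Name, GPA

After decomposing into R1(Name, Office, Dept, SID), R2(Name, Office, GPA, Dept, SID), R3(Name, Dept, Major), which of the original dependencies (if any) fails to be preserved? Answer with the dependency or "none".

none

Office → Name lies within R1.
Name, Dept → Office, SID lies within R1.
Major → Dept lies within R3.
Name → SID lies within R1.
Dept → SID lies within R1.
Office, Dept, SID → Name, GPA lies within R2.
Every dependency is enforceable on the fragments, so the decomposition is dependency-preserving.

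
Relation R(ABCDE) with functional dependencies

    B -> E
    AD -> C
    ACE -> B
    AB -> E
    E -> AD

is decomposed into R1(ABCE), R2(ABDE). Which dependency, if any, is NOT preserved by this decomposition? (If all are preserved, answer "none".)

Check AD → C: no single fragment contains all of {ACD}, and the restricted closure of {AD} across the fragments never reaches {C}.
B → E is preserved.
ACE → B is preserved.
AB → E is preserved.
E → AD is preserved.

AD -> C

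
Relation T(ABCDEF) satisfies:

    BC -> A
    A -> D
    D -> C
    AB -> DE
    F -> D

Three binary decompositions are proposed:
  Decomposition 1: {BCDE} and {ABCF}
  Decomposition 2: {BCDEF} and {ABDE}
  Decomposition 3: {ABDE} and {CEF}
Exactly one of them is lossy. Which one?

Decomposition 1: common = {BC}, closure = {ABCDE} → lossless.
Decomposition 2: common = {BDE}, closure = {ABCDE} → lossless.
Decomposition 3: common = {E}, closure = {E} → lossy.

Decomposition 3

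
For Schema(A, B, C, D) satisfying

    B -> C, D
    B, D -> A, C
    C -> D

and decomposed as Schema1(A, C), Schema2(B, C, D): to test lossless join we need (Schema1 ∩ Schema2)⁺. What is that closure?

C, D

Schema1 ∩ Schema2 = {C}.
C → D applies, adding D
Closure: {C, D}.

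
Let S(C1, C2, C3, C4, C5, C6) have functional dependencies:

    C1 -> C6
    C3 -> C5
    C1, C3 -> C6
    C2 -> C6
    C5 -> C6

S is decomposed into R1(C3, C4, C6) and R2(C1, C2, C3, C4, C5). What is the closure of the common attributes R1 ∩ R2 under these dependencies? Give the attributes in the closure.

R1 ∩ R2 = {C3, C4}.
C3 → C5 applies, adding C5
C5 → C6 applies, adding C6
Closure: {C3, C4, C5, C6}.

C3, C4, C5, C6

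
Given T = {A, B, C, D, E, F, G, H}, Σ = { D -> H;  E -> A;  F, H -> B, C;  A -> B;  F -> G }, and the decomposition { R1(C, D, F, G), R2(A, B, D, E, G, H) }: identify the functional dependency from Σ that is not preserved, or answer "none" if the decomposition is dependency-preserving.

F, H -> B, C

Check F, H → B, C: no single fragment contains all of {B, C, F, H}, and the restricted closure of {F, H} across the fragments never reaches {B, C}.
D → H is preserved.
E → A is preserved.
A → B is preserved.
F → G is preserved.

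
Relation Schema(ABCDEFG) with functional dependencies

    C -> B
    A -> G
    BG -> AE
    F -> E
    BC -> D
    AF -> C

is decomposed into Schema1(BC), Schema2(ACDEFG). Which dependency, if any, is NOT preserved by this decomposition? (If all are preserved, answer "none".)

BG -> AE

Check BG → AE: no single fragment contains all of {ABEG}, and the restricted closure of {BG} across the fragments never reaches {AE}.
C → B is preserved.
A → G is preserved.
F → E is preserved.
BC → D is preserved.
AF → C is preserved.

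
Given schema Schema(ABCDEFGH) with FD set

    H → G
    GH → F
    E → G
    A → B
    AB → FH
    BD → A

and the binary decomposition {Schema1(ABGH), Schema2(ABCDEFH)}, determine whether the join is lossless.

Yes

Common attributes: Schema1 ∩ Schema2 = {ABH}.
Closure of {ABH}: H → G applies, adding G; GH → F applies, adding F. So (ABH)⁺ = {ABFGH}.
This closure contains every attribute of Schema1, so Schema1 ∩ Schema2 → Schema1. The join is lossless.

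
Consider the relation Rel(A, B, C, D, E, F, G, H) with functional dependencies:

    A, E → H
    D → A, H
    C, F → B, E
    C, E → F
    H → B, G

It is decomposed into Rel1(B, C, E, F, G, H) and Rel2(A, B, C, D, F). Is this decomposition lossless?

No

Common attributes: Rel1 ∩ Rel2 = {B, C, F}.
Closure of {B, C, F}: C, F → B, E applies, adding E. So (B, C, F)⁺ = {B, C, E, F}.
The closure contains neither all of Rel1 = {B, C, E, F, G, H} nor all of Rel2 = {A, B, C, D, F}, so the common attributes are not a superkey of either fragment. The join is lossy.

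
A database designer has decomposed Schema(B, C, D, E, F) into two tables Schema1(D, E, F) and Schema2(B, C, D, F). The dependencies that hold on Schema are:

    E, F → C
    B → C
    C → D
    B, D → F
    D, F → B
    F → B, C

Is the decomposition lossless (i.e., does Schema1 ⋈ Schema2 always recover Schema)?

Common attributes: Schema1 ∩ Schema2 = {D, F}.
Closure of {D, F}: D, F → B applies, adding B; F → B, C applies, adding C. So (D, F)⁺ = {B, C, D, F}.
This closure contains every attribute of Schema2, so Schema1 ∩ Schema2 → Schema2. The join is lossless.

Yes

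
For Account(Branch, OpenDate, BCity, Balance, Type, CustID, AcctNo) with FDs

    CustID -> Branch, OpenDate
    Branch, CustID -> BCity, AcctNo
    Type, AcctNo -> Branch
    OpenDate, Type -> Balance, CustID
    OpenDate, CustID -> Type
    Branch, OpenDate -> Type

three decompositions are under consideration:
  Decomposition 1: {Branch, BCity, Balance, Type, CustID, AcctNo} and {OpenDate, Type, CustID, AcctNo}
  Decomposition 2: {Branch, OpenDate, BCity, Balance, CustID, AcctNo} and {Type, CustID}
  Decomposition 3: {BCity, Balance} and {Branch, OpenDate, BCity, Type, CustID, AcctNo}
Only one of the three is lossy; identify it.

Decomposition 3

Decomposition 1: common = {Type, CustID, AcctNo}, closure = {Branch, OpenDate, BCity, Balance, Type, CustID, AcctNo} → lossless.
Decomposition 2: common = {CustID}, closure = {Branch, OpenDate, BCity, Balance, Type, CustID, AcctNo} → lossless.
Decomposition 3: common = {BCity}, closure = {BCity} → lossy.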